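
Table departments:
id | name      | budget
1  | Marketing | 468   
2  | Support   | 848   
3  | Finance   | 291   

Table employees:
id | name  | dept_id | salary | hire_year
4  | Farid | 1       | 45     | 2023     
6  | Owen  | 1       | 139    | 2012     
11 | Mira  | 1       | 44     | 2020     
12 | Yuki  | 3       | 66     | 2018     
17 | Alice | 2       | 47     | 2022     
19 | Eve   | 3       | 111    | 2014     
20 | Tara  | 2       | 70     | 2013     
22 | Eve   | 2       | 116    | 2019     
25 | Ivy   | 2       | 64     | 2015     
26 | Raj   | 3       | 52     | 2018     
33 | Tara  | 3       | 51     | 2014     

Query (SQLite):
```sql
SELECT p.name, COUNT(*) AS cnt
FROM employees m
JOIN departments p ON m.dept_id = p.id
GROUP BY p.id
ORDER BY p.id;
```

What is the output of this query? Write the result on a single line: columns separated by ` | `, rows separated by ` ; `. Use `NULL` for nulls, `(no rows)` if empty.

Marketing | 3 ; Support | 4 ; Finance | 4

Join each employees row to its departments via dept_id.
Group joined rows by departments.id; compute COUNT(*) per group.
  1: ids {4, 6, 11} → COUNT(*)=3
  2: ids {17, 20, 22, 25} → COUNT(*)=4
  3: ids {12, 19, 26, 33} → COUNT(*)=4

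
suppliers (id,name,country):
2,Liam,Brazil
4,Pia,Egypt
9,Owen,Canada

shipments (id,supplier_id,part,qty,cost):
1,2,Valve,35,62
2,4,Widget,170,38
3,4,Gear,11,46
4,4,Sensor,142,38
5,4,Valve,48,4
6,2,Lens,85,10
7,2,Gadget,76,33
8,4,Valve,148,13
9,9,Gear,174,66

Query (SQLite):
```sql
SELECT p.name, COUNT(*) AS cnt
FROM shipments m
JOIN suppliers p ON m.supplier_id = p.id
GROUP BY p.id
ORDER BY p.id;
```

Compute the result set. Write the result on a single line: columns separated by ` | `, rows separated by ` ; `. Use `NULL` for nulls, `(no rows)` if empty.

Liam | 3 ; Pia | 5 ; Owen | 1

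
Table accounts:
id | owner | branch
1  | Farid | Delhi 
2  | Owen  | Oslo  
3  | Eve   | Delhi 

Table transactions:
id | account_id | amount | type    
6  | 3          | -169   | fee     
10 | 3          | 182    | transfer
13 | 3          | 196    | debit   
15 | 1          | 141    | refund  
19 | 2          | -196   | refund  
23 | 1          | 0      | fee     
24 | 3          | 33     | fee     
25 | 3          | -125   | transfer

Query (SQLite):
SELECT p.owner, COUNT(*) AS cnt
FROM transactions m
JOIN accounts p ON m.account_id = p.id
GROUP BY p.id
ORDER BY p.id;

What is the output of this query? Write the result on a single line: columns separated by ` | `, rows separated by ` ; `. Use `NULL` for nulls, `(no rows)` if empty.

Farid | 2 ; Owen | 1 ; Eve | 5

Join each transactions row to its accounts via account_id.
Group joined rows by accounts.id; compute COUNT(*) per group.
  1: ids {15, 23} → COUNT(*)=2
  2: ids {19} → COUNT(*)=1
  3: ids {6, 10, 13, 24, 25} → COUNT(*)=5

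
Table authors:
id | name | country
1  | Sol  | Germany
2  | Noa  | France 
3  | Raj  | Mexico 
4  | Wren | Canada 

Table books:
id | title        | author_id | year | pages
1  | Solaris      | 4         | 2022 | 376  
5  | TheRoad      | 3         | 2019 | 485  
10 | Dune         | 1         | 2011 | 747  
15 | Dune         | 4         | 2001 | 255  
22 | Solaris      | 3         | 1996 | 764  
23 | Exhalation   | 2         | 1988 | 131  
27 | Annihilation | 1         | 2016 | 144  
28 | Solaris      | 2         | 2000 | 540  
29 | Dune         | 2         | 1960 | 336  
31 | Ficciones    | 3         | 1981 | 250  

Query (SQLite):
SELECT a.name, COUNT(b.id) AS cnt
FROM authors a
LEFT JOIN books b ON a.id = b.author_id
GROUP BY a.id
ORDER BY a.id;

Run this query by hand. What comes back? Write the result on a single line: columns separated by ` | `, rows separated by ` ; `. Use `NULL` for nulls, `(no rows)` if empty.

LEFT JOIN keeps every authors row; unmatched ones get NULL for books columns.
Group by authors.id and compute COUNT(b.id). COUNT(col) of an all-NULL group is 0.
  1: ids {10, 27} → COUNT(b.id)=2
  2: ids {23, 28, 29} → COUNT(b.id)=3
  3: ids {5, 22, 31} → COUNT(b.id)=3
  4: ids {1, 15} → COUNT(b.id)=2

Sol | 2 ; Noa | 3 ; Raj | 3 ; Wren | 2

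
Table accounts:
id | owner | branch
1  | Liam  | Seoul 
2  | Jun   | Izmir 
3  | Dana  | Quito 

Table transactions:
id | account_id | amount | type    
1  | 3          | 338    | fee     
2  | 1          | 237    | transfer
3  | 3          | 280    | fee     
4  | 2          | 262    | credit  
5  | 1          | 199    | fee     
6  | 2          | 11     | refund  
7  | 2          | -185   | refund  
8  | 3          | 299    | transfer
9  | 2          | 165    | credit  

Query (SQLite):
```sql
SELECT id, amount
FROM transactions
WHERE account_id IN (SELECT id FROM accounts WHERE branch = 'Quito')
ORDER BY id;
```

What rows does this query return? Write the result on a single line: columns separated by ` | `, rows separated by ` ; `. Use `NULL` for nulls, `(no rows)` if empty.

1 | 338 ; 3 | 280 ; 8 | 299

Inner query: accounts.id where branch = 'Quito'.
Outer: keep transactions rows whose account_id is in that set.
Inner query → {3}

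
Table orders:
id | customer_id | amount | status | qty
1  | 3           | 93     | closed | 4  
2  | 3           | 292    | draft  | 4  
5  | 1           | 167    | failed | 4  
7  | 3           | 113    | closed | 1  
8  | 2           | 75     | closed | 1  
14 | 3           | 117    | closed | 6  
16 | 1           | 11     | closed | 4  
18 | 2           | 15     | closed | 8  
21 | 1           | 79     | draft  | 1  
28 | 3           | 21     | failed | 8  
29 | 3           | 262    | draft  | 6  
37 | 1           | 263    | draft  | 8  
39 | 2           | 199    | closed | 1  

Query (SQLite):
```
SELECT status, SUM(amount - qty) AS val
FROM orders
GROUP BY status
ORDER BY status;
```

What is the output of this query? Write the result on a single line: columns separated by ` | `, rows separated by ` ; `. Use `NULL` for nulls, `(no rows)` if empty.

closed | 598 ; draft | 877 ; failed | 176

For each row compute amount - qty.
Group by status; take SUM of the expression per group.
  closed: ids {1, 7, 8, 14, 16, 18, 39} → SUM(amount - qty)=598
  draft: ids {2, 21, 29, 37} → SUM(amount - qty)=877
  failed: ids {5, 28} → SUM(amount - qty)=176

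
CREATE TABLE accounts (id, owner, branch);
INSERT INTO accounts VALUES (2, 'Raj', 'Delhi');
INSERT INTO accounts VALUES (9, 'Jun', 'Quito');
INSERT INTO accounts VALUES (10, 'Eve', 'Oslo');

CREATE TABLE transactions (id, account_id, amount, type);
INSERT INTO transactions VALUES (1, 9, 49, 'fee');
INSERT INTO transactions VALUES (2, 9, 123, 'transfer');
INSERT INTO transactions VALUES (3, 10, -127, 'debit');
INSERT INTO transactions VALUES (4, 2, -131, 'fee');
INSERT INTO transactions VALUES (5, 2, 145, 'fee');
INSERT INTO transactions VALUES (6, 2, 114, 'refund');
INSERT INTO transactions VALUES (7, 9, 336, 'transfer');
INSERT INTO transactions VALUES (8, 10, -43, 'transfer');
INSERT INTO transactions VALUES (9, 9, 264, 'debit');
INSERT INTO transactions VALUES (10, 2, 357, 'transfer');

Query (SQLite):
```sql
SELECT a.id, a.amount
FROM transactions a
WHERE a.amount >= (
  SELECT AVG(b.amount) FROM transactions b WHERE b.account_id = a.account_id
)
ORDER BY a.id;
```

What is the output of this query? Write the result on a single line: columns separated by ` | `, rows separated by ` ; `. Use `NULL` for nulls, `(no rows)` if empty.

For each transactions row a, compute AVG(amount) over rows sharing a.account_id.
Keep row a if a.amount >= that per-group AVG.
  account_id=2: AVG(amount) = 121.25
  account_id=9: AVG(amount) = 193.0
  account_id=10: AVG(amount) = -85.0

5 | 145 ; 7 | 336 ; 8 | -43 ; 9 | 264 ; 10 | 357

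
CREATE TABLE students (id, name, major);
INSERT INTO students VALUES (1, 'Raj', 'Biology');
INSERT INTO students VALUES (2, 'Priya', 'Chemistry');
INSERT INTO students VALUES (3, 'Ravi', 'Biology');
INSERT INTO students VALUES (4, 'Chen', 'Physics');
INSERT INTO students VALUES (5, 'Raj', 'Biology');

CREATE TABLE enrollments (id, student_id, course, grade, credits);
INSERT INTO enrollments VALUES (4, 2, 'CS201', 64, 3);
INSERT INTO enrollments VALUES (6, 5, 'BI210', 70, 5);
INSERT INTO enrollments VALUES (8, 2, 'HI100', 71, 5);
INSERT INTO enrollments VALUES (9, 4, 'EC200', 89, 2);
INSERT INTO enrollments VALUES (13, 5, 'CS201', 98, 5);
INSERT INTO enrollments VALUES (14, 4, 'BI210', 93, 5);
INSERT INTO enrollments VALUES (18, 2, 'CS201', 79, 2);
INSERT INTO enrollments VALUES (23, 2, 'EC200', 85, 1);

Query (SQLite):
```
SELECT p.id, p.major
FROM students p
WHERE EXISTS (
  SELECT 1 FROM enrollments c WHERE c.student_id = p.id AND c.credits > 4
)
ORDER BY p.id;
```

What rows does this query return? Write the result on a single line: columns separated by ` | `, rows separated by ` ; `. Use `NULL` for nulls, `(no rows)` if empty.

2 | Chemistry ; 4 | Physics ; 5 | Biology

For each students row, check whether any enrollments with matching student_id has credits > 4.
Keep rows where that is true.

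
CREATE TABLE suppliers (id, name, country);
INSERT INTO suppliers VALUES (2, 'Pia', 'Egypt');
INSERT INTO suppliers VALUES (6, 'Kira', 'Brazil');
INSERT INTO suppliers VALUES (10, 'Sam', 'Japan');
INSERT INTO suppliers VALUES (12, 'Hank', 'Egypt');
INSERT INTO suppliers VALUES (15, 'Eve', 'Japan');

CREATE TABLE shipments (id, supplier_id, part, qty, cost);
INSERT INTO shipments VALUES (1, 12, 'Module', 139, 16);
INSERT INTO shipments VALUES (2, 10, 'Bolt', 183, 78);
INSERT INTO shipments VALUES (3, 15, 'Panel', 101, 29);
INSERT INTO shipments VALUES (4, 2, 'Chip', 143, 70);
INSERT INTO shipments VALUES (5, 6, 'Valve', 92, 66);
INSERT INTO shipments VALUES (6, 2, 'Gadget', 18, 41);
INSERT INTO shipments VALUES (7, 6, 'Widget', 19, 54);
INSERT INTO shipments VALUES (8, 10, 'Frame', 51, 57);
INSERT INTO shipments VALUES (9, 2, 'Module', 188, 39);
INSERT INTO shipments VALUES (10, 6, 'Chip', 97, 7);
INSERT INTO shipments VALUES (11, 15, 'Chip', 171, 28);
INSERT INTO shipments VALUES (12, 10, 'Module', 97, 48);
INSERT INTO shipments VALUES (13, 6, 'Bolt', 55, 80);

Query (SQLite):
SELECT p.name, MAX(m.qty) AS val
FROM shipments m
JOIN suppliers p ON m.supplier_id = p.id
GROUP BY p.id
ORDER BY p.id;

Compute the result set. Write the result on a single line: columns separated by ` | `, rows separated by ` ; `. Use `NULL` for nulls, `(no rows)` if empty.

Join each shipments row to its suppliers via supplier_id.
Group joined rows by suppliers.id; compute MAX(m.qty) per group.
  2: ids {4, 6, 9} → MAX(m.qty)=188
  6: ids {5, 7, 10, 13} → MAX(m.qty)=97
  10: ids {2, 8, 12} → MAX(m.qty)=183
  12: ids {1} → MAX(m.qty)=139
  15: ids {3, 11} → MAX(m.qty)=171

Pia | 188 ; Kira | 97 ; Sam | 183 ; Hank | 139 ; Eve | 171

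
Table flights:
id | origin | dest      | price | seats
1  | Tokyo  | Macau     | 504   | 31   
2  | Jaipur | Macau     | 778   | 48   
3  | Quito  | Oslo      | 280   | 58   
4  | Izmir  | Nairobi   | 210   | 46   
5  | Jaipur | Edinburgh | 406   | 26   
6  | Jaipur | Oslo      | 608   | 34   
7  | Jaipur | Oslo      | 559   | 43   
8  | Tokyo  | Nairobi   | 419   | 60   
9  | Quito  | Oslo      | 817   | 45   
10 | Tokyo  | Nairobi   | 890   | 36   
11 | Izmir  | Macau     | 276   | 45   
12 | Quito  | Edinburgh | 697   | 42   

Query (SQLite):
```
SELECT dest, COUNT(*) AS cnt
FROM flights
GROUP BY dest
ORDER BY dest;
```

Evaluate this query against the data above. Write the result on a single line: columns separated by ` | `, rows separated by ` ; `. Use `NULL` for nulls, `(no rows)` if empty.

Edinburgh | 2 ; Macau | 3 ; Nairobi | 3 ; Oslo | 4

Partition flights by dest; compute COUNT(*) within each group.
  Edinburgh: ids {5, 12} → COUNT(*)=2
  Macau: ids {1, 2, 11} → COUNT(*)=3
  Nairobi: ids {4, 8, 10} → COUNT(*)=3
  Oslo: ids {3, 6, 7, 9} → COUNT(*)=4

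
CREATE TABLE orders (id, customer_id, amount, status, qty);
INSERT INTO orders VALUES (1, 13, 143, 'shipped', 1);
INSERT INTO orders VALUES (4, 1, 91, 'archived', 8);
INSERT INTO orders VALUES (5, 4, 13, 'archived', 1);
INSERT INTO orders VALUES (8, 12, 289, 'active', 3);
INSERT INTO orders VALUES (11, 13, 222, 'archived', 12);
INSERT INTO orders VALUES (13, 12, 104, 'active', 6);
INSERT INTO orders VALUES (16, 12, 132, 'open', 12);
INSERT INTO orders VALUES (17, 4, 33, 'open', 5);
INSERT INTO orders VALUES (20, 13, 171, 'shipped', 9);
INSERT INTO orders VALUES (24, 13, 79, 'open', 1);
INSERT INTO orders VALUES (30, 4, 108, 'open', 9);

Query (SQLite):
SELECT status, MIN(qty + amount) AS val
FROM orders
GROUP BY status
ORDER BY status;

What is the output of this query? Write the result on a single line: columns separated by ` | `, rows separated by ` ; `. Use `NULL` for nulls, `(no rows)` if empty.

For each row compute qty + amount.
Group by status; take MIN of the expression per group.
  active: ids {8, 13} → MIN(qty + amount)=110
  archived: ids {4, 5, 11} → MIN(qty + amount)=14
  open: ids {16, 17, 24, 30} → MIN(qty + amount)=38
  shipped: ids {1, 20} → MIN(qty + amount)=144

active | 110 ; archived | 14 ; open | 38 ; shipped | 144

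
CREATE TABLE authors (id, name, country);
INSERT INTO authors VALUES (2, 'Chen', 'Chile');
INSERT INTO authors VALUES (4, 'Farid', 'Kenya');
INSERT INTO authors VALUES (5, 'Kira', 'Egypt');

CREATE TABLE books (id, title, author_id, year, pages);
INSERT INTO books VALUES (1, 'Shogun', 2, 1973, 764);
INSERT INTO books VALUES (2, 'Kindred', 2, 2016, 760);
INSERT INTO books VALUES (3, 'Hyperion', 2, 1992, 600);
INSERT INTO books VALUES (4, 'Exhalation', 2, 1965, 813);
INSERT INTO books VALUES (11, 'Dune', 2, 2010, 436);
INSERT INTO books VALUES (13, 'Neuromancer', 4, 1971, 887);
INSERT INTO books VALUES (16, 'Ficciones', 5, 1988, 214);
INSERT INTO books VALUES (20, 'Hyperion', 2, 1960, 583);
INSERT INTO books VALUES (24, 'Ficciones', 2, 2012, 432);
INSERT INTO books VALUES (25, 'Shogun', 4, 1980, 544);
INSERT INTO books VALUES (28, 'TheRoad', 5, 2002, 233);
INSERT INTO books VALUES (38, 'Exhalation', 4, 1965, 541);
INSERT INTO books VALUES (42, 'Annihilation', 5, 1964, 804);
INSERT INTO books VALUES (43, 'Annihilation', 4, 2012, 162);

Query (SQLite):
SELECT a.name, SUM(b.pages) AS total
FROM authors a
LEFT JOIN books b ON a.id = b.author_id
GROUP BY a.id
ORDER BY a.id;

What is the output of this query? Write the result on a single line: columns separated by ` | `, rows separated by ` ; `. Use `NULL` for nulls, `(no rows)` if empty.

Chen | 4388 ; Farid | 2134 ; Kira | 1251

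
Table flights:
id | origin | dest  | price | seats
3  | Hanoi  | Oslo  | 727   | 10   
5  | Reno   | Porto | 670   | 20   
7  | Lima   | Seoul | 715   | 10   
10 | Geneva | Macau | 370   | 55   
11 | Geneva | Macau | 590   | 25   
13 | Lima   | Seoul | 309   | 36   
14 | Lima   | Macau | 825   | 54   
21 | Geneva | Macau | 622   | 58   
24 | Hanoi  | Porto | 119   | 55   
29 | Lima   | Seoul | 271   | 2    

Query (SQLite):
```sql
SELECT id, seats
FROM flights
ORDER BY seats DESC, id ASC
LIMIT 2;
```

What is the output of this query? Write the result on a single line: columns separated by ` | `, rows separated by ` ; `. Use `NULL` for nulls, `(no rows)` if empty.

21 | 58 ; 10 | 55

Sort by seats desc, tiebreak id asc: (58, id=21), (55, id=10), (55, id=24), (54, id=14), (36, id=13) …. Take first 2.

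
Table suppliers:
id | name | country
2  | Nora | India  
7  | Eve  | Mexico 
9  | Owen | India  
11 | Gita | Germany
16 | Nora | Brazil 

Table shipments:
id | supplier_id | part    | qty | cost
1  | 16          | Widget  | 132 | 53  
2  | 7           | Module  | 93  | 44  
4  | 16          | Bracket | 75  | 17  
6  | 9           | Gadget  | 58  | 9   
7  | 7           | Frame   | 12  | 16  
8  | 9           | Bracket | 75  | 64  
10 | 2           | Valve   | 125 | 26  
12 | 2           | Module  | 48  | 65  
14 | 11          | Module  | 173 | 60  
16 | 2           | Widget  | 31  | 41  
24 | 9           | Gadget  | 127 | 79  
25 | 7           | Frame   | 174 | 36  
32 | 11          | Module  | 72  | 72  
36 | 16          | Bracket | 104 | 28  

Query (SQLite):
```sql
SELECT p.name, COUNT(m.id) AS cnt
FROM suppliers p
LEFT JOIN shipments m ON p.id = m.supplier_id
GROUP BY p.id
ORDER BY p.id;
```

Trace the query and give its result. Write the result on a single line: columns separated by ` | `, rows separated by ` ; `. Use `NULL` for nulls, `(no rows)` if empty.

LEFT JOIN keeps every suppliers row; unmatched ones get NULL for shipments columns.
Group by suppliers.id and compute COUNT(m.id). COUNT(col) of an all-NULL group is 0.
  2: ids {10, 12, 16} → COUNT(m.id)=3
  7: ids {2, 7, 25} → COUNT(m.id)=3
  9: ids {6, 8, 24} → COUNT(m.id)=3
  11: ids {14, 32} → COUNT(m.id)=2
  16: ids {1, 4, 36} → COUNT(m.id)=3

Nora | 3 ; Eve | 3 ; Owen | 3 ; Gita | 2 ; Nora | 3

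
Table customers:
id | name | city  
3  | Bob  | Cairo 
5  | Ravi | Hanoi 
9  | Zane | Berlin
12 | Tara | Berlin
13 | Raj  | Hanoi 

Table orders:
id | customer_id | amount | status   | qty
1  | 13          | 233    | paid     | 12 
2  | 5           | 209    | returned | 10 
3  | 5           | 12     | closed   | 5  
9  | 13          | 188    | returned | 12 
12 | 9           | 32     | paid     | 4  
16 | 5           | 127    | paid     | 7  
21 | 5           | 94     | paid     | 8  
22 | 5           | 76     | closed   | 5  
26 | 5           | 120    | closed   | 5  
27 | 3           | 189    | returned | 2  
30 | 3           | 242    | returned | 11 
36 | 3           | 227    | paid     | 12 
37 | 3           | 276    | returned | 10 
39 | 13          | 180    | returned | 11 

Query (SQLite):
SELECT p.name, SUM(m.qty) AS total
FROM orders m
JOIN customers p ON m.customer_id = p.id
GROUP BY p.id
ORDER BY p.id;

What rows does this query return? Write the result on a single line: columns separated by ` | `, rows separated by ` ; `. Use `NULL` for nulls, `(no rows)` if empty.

Join each orders row to its customers via customer_id.
Group joined rows by customers.id; compute SUM(m.qty) per group.
  3: ids {27, 30, 36, 37} → SUM(m.qty)=35
  5: ids {2, 3, 16, 21, 22, 26} → SUM(m.qty)=40
  9: ids {12} → SUM(m.qty)=4
  13: ids {1, 9, 39} → SUM(m.qty)=35

Bob | 35 ; Ravi | 40 ; Zane | 4 ; Raj | 35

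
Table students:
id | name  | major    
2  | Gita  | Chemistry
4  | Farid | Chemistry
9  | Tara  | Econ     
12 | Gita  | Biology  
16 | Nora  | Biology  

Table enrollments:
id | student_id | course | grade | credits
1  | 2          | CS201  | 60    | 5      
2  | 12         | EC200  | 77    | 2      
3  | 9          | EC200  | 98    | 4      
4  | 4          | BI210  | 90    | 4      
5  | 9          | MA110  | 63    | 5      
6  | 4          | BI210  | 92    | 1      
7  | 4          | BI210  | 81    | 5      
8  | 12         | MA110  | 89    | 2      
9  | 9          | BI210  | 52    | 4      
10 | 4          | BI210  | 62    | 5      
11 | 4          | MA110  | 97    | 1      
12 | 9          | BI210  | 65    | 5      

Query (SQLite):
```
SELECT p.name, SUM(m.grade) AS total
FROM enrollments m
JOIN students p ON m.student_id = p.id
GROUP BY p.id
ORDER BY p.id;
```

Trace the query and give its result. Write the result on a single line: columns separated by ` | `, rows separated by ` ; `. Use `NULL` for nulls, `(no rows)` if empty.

Gita | 60 ; Farid | 422 ; Tara | 278 ; Gita | 166

Join each enrollments row to its students via student_id.
Group joined rows by students.id; compute SUM(m.grade) per group.
  2: ids {1} → SUM(m.grade)=60
  4: ids {4, 6, 7, 10, 11} → SUM(m.grade)=422
  9: ids {3, 5, 9, 12} → SUM(m.grade)=278
  12: ids {2, 8} → SUM(m.grade)=166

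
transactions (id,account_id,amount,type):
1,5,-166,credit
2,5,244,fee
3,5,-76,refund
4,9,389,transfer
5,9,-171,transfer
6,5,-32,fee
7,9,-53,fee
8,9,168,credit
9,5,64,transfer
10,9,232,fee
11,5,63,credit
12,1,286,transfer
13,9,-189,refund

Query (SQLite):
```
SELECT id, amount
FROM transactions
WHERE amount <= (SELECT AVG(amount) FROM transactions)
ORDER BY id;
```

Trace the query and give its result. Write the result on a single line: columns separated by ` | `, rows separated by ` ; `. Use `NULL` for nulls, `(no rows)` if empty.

Scalar subquery: AVG(amount) over all transactions rows = 58.384615 (≈; comparison uses full precision).
Keep rows where amount <= that value.

1 | -166 ; 3 | -76 ; 5 | -171 ; 6 | -32 ; 7 | -53 ; 13 | -189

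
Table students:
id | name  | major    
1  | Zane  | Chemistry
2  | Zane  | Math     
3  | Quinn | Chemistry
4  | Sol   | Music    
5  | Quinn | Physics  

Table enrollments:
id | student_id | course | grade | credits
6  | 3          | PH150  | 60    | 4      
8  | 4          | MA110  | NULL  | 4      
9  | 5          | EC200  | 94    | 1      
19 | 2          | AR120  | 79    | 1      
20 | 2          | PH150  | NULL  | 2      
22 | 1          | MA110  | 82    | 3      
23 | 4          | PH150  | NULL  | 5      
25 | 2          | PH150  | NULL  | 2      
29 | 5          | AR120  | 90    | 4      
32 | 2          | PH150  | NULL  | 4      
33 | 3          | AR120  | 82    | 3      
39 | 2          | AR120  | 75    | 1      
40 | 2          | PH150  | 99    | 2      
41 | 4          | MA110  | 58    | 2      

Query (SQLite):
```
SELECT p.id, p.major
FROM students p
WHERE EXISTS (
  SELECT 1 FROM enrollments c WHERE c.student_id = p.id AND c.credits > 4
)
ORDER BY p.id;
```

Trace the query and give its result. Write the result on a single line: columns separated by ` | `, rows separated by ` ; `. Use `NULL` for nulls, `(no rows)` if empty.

4 | Music

For each students row, check whether any enrollments with matching student_id has credits > 4.
Keep rows where that is true.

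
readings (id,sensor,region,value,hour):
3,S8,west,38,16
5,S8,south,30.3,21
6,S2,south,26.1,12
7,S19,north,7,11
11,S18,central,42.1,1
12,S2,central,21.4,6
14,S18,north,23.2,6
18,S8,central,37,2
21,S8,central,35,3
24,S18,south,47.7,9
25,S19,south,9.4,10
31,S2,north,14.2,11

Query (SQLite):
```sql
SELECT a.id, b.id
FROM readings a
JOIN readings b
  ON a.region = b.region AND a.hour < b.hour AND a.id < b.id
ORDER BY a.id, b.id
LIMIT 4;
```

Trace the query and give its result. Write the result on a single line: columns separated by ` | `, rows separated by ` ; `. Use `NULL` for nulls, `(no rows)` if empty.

11 | 12 ; 11 | 18 ; 11 | 21 ; 14 | 31

Pairs (a,b) with same region, a.hour < b.hour, a.id < b.id.
region groups: central:{11,12,18,21} north:{7,14,31} south:{5,6,24,25} west:{3}
Ordered by (a.id, b.id); first 4.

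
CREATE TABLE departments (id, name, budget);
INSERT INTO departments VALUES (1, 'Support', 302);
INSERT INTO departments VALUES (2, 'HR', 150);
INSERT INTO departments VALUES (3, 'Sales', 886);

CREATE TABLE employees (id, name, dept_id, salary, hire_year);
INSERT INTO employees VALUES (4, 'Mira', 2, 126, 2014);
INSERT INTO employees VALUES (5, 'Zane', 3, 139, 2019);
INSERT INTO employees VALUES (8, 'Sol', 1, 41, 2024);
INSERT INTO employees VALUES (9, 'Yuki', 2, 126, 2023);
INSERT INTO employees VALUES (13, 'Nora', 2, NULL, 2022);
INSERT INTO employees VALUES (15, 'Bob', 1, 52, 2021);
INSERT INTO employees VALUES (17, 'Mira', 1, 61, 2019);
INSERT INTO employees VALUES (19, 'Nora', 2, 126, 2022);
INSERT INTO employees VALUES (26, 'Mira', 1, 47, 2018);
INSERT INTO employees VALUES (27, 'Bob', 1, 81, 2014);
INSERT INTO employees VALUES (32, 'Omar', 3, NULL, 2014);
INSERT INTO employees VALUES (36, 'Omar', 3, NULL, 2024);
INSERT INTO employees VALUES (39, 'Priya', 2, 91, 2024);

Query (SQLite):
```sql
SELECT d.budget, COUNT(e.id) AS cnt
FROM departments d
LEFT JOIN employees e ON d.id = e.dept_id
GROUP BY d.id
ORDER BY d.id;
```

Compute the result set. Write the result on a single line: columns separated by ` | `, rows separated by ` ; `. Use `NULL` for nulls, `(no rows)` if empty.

302 | 5 ; 150 | 5 ; 886 | 3

LEFT JOIN keeps every departments row; unmatched ones get NULL for employees columns.
Group by departments.id and compute COUNT(e.id). COUNT(col) of an all-NULL group is 0.
  1: ids {8, 15, 17, 26, 27} → COUNT(e.id)=5
  2: ids {4, 9, 13, 19, 39} → COUNT(e.id)=5
  3: ids {5, 32, 36} → COUNT(e.id)=3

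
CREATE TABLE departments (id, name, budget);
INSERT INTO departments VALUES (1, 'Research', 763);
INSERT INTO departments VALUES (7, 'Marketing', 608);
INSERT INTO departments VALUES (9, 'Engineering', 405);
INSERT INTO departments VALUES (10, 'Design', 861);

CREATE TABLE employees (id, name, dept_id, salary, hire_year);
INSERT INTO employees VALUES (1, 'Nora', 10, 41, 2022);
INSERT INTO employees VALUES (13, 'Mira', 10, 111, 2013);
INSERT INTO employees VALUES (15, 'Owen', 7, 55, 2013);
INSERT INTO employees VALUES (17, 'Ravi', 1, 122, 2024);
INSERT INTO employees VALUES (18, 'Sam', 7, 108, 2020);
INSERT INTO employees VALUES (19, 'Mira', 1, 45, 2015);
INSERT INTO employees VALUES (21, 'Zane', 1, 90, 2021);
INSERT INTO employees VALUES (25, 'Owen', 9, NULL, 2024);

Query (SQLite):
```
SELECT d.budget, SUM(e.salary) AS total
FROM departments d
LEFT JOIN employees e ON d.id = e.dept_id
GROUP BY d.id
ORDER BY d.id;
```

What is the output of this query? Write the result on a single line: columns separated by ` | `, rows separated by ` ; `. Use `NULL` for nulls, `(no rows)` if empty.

763 | 257 ; 608 | 163 ; 405 | NULL ; 861 | 152

LEFT JOIN keeps every departments row; unmatched ones get NULL for employees columns.
Group by departments.id and compute SUM(e.salary). SUM over an all-NULL group is NULL.
  1: ids {17, 19, 21} → SUM(e.salary)=257
  7: ids {15, 18} → SUM(e.salary)=163
  9: ids {25} → SUM(e.salary)=NULL
  10: ids {1, 13} → SUM(e.salary)=152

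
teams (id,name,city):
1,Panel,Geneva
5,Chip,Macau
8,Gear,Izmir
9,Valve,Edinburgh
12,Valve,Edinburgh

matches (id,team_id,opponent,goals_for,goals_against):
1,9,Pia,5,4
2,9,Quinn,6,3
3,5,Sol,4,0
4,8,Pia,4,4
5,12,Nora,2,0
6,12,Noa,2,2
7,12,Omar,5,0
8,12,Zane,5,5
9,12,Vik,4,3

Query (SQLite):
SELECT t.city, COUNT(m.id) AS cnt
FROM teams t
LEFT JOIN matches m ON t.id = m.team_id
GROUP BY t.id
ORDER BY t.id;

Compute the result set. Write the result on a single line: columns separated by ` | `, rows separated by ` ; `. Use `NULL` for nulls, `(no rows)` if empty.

Geneva | 0 ; Macau | 1 ; Izmir | 1 ; Edinburgh | 2 ; Edinburgh | 5

LEFT JOIN keeps every teams row; unmatched ones get NULL for matches columns.
Group by teams.id and compute COUNT(m.id). COUNT(col) of an all-NULL group is 0.
  1: ids {—} → COUNT(m.id)=0
  5: ids {3} → COUNT(m.id)=1
  8: ids {4} → COUNT(m.id)=1
  9: ids {1, 2} → COUNT(m.id)=2
  12: ids {5, 6, 7, 8, 9} → COUNT(m.id)=5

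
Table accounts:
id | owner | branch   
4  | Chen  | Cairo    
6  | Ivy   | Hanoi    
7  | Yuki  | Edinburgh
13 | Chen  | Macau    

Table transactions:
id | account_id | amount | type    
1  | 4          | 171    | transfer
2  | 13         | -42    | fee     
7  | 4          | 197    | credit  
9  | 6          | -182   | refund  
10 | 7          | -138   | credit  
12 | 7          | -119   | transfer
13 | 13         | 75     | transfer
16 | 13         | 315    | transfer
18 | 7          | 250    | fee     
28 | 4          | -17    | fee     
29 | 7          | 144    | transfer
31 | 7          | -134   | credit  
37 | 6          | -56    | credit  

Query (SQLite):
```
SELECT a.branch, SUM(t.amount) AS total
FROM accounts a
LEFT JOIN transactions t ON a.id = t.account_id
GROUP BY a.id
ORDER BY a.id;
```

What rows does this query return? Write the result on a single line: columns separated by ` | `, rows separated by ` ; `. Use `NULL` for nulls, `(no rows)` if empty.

LEFT JOIN keeps every accounts row; unmatched ones get NULL for transactions columns.
Group by accounts.id and compute SUM(t.amount). SUM over an all-NULL group is NULL.
  4: ids {1, 7, 28} → SUM(t.amount)=351
  6: ids {9, 37} → SUM(t.amount)=-238
  7: ids {10, 12, 18, 29, 31} → SUM(t.amount)=3
  13: ids {2, 13, 16} → SUM(t.amount)=348

Cairo | 351 ; Hanoi | -238 ; Edinburgh | 3 ; Macau | 348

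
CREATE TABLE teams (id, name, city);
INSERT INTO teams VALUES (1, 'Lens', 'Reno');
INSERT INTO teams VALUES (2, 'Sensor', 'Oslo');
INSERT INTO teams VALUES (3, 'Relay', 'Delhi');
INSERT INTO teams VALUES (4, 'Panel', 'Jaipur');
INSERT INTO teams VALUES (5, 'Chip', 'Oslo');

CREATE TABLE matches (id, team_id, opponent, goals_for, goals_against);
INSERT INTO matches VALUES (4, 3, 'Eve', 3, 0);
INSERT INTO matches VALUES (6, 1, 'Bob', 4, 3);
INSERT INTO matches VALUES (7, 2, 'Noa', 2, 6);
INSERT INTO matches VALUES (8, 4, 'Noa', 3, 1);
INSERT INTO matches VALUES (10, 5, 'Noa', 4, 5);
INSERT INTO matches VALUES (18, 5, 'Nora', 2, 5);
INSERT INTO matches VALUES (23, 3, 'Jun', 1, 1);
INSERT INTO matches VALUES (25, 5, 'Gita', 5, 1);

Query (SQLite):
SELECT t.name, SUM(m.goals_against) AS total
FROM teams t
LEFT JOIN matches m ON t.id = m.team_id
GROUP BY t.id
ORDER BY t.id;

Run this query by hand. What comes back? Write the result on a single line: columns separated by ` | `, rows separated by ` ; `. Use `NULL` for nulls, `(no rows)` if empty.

Lens | 3 ; Sensor | 6 ; Relay | 1 ; Panel | 1 ; Chip | 11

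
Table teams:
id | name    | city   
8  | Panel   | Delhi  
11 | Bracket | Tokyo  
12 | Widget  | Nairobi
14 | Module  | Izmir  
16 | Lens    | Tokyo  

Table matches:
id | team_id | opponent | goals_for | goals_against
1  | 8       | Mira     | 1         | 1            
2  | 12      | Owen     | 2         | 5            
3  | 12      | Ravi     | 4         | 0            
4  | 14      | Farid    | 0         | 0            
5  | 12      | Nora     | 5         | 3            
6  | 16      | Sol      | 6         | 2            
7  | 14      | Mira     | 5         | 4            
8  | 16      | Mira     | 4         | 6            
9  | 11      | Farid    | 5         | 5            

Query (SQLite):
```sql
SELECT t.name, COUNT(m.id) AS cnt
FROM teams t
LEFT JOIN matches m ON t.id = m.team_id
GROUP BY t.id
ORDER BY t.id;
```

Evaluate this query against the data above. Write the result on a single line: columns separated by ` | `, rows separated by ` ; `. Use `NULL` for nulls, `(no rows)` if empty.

LEFT JOIN keeps every teams row; unmatched ones get NULL for matches columns.
Group by teams.id and compute COUNT(m.id). COUNT(col) of an all-NULL group is 0.
  8: ids {1} → COUNT(m.id)=1
  11: ids {9} → COUNT(m.id)=1
  12: ids {2, 3, 5} → COUNT(m.id)=3
  14: ids {4, 7} → COUNT(m.id)=2
  16: ids {6, 8} → COUNT(m.id)=2

Panel | 1 ; Bracket | 1 ; Widget | 3 ; Module | 2 ; Lens | 2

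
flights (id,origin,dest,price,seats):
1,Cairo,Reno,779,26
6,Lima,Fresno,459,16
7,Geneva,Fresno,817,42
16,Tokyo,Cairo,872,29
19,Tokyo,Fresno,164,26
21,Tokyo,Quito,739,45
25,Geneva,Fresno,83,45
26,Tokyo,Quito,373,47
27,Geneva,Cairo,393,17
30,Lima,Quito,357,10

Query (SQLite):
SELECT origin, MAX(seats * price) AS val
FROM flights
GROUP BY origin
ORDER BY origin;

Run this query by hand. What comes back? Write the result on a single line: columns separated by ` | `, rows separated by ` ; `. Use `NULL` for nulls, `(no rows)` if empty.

Cairo | 20254 ; Geneva | 34314 ; Lima | 7344 ; Tokyo | 33255

For each row compute seats * price.
Group by origin; take MAX of the expression per group.
  Cairo: ids {1} → MAX(seats * price)=20254
  Geneva: ids {7, 25, 27} → MAX(seats * price)=34314
  Lima: ids {6, 30} → MAX(seats * price)=7344
  Tokyo: ids {16, 19, 21, 26} → MAX(seats * price)=33255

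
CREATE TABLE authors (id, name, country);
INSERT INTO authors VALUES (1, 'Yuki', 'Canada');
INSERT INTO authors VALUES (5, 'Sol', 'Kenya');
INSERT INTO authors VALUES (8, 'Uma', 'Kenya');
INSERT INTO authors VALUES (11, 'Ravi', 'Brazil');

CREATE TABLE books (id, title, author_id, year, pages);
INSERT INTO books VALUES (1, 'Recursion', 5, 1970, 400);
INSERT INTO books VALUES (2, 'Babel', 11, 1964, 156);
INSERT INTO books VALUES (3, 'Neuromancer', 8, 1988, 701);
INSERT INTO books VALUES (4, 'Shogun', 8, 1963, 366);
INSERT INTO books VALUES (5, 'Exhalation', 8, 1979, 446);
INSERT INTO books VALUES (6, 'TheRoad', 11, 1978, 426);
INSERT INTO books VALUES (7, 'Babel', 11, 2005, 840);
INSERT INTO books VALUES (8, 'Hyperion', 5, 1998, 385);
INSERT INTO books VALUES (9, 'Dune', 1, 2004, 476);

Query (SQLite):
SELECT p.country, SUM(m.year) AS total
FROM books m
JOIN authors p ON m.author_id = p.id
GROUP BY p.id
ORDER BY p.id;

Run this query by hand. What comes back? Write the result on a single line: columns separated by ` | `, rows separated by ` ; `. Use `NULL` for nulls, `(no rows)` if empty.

Canada | 2004 ; Kenya | 3968 ; Kenya | 5930 ; Brazil | 5947

Join each books row to its authors via author_id.
Group joined rows by authors.id; compute SUM(m.year) per group.
  1: ids {9} → SUM(m.year)=2004
  5: ids {1, 8} → SUM(m.year)=3968
  8: ids {3, 4, 5} → SUM(m.year)=5930
  11: ids {2, 6, 7} → SUM(m.year)=5947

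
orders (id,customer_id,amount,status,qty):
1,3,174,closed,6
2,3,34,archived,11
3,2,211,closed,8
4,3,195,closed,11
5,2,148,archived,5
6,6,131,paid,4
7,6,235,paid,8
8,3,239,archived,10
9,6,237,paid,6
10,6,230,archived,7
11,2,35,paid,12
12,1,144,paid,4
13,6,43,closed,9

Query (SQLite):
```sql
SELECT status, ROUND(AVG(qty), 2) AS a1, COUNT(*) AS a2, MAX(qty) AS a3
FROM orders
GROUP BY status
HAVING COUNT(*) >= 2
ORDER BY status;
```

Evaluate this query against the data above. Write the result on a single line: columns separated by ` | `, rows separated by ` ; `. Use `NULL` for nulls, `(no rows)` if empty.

Group orders by status.
Per group compute: ROUND(AVG(qty), 2), COUNT(*), MAX(qty).
HAVING: drop groups with fewer than 2 rows.
  archived: ids {2, 5, 8, 10} → ROUND(AVG(qty), 2)=8.25, COUNT(*)=4, MAX(qty)=11
  closed: ids {1, 3, 4, 13} → ROUND(AVG(qty), 2)=8.5, COUNT(*)=4, MAX(qty)=11
  paid: ids {6, 7, 9, 11, 12} → ROUND(AVG(qty), 2)=6.8, COUNT(*)=5, MAX(qty)=12

archived | 8.25 | 4 | 11 ; closed | 8.5 | 4 | 11 ; paid | 6.8 | 5 | 12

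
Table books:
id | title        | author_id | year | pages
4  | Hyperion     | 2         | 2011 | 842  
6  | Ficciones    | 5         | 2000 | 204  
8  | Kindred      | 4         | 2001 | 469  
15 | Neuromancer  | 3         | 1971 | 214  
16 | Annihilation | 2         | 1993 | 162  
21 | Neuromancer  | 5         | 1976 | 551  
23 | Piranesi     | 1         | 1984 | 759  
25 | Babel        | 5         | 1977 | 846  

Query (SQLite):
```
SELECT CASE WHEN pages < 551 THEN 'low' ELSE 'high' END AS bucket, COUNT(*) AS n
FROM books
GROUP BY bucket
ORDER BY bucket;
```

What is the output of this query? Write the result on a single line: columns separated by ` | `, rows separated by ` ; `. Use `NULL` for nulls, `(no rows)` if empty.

high | 4 ; low | 4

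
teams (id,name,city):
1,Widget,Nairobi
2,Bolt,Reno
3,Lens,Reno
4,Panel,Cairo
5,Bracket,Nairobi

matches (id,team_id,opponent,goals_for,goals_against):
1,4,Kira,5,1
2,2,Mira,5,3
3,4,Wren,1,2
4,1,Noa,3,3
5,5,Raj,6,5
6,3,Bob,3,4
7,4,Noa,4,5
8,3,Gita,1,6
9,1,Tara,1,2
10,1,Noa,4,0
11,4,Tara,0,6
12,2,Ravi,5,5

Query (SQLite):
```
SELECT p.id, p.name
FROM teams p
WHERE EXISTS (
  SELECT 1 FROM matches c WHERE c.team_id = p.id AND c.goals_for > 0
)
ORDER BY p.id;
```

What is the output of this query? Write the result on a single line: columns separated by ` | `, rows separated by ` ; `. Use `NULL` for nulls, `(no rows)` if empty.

1 | Widget ; 2 | Bolt ; 3 | Lens ; 4 | Panel ; 5 | Bracket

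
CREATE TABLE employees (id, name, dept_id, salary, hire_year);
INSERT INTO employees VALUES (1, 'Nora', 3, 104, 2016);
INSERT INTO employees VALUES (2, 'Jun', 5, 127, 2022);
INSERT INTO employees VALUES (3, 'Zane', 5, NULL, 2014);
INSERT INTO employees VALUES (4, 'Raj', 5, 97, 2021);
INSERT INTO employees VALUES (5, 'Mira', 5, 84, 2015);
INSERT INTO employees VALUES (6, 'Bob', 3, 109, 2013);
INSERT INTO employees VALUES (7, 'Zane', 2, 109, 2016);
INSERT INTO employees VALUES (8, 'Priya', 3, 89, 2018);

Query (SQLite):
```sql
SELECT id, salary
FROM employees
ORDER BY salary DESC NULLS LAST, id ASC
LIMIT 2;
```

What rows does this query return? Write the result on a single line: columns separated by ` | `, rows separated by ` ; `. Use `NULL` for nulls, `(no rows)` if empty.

2 | 127 ; 6 | 109

Sort by salary desc, tiebreak id asc: (127, id=2), (109, id=6), (109, id=7), (104, id=1), (97, id=4) …. Take first 2.
NULLS LAST: NULL salary rows go after all non-NULL rows (among themselves ordered by id asc).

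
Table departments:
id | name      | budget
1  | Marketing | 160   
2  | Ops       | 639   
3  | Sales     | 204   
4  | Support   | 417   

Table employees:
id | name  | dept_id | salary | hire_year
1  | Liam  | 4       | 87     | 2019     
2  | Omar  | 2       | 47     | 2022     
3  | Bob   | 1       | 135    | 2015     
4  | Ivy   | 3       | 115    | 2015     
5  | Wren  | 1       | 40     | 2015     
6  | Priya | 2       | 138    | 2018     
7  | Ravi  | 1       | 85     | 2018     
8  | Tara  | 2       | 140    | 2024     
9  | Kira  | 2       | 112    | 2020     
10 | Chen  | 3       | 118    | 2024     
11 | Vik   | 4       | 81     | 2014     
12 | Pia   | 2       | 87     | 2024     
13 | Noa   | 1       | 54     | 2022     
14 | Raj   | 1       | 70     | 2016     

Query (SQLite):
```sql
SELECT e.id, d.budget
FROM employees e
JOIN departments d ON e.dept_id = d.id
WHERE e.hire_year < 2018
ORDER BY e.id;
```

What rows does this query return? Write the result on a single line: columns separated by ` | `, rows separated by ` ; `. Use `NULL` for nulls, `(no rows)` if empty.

3 | 160 ; 4 | 204 ; 5 | 160 ; 11 | 417 ; 14 | 160

Each employees row matches the departments row where dept_id = departments.id.
Then keep rows with e.hire_year < 2018.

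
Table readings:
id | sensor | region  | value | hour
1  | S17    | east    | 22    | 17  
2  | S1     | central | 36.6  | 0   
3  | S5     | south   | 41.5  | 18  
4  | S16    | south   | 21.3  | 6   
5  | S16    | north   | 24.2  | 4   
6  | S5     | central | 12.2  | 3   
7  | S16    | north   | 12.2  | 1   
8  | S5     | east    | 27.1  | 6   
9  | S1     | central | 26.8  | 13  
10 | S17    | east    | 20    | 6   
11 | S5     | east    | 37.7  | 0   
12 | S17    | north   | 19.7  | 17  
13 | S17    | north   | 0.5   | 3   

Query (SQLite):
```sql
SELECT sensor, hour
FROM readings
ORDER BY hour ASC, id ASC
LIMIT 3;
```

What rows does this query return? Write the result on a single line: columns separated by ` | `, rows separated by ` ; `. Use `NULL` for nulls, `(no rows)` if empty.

Sort by hour asc, tiebreak id asc: (0, id=2), (0, id=11), (1, id=7), (3, id=6), (3, id=13), (4, id=5) …. Take first 3.

S1 | 0 ; S5 | 0 ; S16 | 1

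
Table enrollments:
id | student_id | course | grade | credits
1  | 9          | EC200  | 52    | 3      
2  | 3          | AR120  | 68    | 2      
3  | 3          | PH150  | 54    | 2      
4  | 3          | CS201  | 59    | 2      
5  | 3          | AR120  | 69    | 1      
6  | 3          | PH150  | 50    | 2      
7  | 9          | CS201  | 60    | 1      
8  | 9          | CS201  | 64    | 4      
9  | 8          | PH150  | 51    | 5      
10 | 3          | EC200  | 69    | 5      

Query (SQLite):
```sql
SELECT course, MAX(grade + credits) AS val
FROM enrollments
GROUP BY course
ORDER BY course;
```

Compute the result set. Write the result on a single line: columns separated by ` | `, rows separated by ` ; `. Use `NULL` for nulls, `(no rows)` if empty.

For each row compute grade + credits.
Group by course; take MAX of the expression per group.
  AR120: ids {2, 5} → MAX(grade + credits)=70
  CS201: ids {4, 7, 8} → MAX(grade + credits)=68
  EC200: ids {1, 10} → MAX(grade + credits)=74
  PH150: ids {3, 6, 9} → MAX(grade + credits)=56

AR120 | 70 ; CS201 | 68 ; EC200 | 74 ; PH150 | 56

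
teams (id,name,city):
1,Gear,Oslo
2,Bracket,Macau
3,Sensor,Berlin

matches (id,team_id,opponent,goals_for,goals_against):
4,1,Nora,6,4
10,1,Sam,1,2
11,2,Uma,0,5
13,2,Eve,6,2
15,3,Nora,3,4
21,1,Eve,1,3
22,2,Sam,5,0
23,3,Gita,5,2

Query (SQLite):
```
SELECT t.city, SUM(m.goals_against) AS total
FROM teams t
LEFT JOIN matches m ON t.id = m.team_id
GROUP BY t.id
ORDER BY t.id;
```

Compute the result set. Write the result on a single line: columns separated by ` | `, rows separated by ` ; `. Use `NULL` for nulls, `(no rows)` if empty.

Oslo | 9 ; Macau | 7 ; Berlin | 6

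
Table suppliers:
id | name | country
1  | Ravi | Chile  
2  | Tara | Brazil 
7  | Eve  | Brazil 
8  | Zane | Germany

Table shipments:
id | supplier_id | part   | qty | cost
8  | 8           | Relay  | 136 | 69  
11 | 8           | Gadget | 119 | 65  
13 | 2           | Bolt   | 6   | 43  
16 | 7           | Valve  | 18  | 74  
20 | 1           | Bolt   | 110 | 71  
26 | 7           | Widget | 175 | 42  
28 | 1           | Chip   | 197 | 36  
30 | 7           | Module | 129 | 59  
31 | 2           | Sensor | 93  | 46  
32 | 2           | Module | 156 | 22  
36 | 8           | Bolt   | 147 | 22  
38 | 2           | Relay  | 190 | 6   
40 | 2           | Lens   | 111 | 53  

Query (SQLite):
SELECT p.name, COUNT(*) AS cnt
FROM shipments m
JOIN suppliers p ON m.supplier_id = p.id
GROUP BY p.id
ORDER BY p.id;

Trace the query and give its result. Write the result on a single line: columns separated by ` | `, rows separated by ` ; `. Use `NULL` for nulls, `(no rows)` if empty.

Join each shipments row to its suppliers via supplier_id.
Group joined rows by suppliers.id; compute COUNT(*) per group.
  1: ids {20, 28} → COUNT(*)=2
  2: ids {13, 31, 32, 38, 40} → COUNT(*)=5
  7: ids {16, 26, 30} → COUNT(*)=3
  8: ids {8, 11, 36} → COUNT(*)=3

Ravi | 2 ; Tara | 5 ; Eve | 3 ; Zane | 3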